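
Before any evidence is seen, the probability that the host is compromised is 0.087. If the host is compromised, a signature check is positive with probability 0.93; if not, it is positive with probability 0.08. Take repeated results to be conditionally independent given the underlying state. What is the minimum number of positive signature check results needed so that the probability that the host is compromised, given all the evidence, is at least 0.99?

Prior odds = 0.087/0.913 = 87/913.
Likelihood ratio of a positive = 0.93/0.08 = 11.625.
Target posterior odds = 0.99/0.01 = 99.
Need (87/913) × 11.625ⁿ ≥ 99, i.e. 11.625ⁿ ≥ 30129/29.
11.625² = 135.140625 falls short of 30129/29 but 11.625³ = 804357/512 reaches it, so n = 3.

3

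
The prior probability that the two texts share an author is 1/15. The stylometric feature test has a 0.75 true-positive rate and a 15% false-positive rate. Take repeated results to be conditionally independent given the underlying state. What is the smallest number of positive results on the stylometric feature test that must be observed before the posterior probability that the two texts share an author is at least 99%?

5

Prior odds: (1/15) ÷ (14/15) = 1/14.
Likelihood ratio of a positive result = 0.75/0.15 = 5.
Target posterior odds = 0.99/0.01 = 99.
Need (1/14) × 5ⁿ ≥ 99, i.e. 5ⁿ ≥ 1386.
5⁴ = 625 falls short of 1386 but 5⁵ = 3125 reaches it, so n = 5.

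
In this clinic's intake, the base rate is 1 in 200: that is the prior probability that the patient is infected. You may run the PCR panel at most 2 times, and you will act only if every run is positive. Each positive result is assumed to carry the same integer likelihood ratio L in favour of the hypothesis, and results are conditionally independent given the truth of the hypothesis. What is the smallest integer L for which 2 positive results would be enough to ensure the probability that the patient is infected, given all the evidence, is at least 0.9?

43

Prior odds = 0.005/0.995 = 1/199.
Target odds = 0.9/0.1 = 9.
Need L² ≥ 9 ÷ (1/199) = 1791.
42² = 1764 < 1791 ≤ 1849 = 43², so L = 43.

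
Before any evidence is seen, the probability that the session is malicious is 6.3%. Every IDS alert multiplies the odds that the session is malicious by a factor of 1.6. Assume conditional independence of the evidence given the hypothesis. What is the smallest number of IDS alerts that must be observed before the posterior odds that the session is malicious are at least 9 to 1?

Prior odds: 0.063 ÷ 0.937 = 63/937.
Likelihood ratio per IDS alert = 1.6.
Target odds = 9.
Need (63/937) × 1.6ⁿ ≥ 9, i.e. 1.6ⁿ ≥ 937/7.
1.6¹⁰ ≈109.951 falls short of 937/7 but 1.6¹¹ ≈175.922 reaches it, so n = 11.

11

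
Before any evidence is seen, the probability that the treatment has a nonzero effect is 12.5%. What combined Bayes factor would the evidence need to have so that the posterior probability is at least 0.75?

Prior odds = 0.125/0.875 = 1/7.
Target odds = 0.75/0.25 = 3.
Required Bayes factor = 3 ÷ (1/7) = 21.

21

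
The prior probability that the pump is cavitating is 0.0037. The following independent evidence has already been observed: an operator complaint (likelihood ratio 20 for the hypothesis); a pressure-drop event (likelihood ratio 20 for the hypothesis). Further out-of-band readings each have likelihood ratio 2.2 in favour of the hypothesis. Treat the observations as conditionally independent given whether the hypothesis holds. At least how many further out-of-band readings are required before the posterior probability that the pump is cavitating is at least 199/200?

Prior odds = 0.0037/0.9963 = 37/9963.
Combined Bayes factor of the evidence already in hand = 20 × 20 = 400.
Odds after that evidence = (37/9963) × 400 = 14800/9963.
Target odds = 0.995/0.005 = 199.
Need 2.2ⁿ ≥ 199 ÷ (14800/9963) = 1982637/14800.
2.2⁶ = 1771561/15625 falls short of 1982637/14800 but 2.2⁷ = 19487171/78125 reaches it, so n = 7.

7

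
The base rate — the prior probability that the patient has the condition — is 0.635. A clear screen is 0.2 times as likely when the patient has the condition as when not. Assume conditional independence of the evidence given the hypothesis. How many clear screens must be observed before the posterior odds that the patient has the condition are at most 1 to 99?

Prior odds: 0.635 ÷ 0.365 = 127/73.
Likelihood ratio per clear screen = 0.2.
Target odds = 1/99.
Need (127/73) × 0.2ⁿ ≤ 1/99, i.e. 0.2ⁿ ≤ 73/12573.
0.2³ = 0.008 is still above 73/12573 but 0.2⁴ = 0.0016 is at or below it, so n = 4.

4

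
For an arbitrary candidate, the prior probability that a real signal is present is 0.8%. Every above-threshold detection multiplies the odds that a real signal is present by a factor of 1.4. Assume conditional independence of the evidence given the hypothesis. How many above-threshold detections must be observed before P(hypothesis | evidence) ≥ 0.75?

18

Prior odds: 0.008 ÷ 0.992 = 1/124.
Likelihood ratio per above-threshold detection = 1.4.
Target posterior odds = 0.75/0.25 = 3.
Require 1.4ⁿ ≥ 3 ÷ (1/124) = 372.
1.4¹⁷ ≈304.913 falls short of 372 but 1.4¹⁸ ≈426.879 reaches it, so n = 18.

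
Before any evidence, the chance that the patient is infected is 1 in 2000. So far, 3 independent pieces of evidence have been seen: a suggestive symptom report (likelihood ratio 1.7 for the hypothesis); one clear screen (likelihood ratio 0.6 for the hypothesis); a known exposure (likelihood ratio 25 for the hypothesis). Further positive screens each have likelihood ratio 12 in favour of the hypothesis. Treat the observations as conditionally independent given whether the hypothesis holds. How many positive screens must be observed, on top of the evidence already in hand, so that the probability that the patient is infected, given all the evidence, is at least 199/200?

4

Prior odds = 0.0005/0.9995 = 1/1999.
Combined Bayes factor of the evidence already in hand = 1.7 × 0.6 × 25 = 25.5.
Odds after that evidence = (1/1999) × 25.5 = 51/3998.
Target odds = 0.995/0.005 = 199.
Need 12ⁿ ≥ 199 ÷ (51/3998) = 795602/51.
12³ = 1728 falls short of 795602/51 but 12⁴ = 20736 reaches it, so n = 4.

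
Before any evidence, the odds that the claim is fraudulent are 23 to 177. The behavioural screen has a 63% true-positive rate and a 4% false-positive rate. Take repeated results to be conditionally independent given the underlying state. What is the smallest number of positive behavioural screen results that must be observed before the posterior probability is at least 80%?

Prior odds = 23/177.
Likelihood ratio of a positive result = 0.63/0.04 = 15.75.
Target posterior odds = 0.8/0.2 = 4.
Need (23/177) × 15.75ⁿ ≥ 4, i.e. 15.75ⁿ ≥ 708/23.
15.75¹ = 15.75 falls short of 708/23 but 15.75² = 248.0625 reaches it, so n = 2.

2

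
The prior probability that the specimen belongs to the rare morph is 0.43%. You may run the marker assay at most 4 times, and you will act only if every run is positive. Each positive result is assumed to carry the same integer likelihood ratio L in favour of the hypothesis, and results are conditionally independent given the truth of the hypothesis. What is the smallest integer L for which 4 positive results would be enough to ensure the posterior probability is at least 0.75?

Prior odds = 0.0043/0.9957 = 43/9957.
Target odds = 0.75/0.25 = 3.
Need L⁴ ≥ 3 ÷ (43/9957) = 29871/43.
5⁴ = 625 < 29871/43 ≤ 1296 = 6⁴, so L = 6.

6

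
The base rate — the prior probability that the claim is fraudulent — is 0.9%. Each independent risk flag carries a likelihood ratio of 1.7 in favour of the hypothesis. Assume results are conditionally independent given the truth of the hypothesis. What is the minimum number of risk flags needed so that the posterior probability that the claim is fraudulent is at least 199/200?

19

Prior odds: 0.009 ÷ 0.991 = 9/991.
Likelihood ratio per risk flag = 1.7.
Target odds: 0.995 ÷ 0.005 = 199.
Require 1.7ⁿ ≥ 199 ÷ (9/991) = 197209/9.
1.7¹⁸ ≈14063.1 falls short of 197209/9 but 1.7¹⁹ ≈23907.2 reaches it, so n = 19.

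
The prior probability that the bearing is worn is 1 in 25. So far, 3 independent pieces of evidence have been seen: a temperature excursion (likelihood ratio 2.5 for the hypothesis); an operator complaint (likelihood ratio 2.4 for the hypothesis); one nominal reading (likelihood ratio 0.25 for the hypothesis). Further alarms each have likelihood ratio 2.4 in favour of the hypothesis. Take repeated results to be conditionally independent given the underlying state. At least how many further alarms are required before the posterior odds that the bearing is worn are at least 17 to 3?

Prior odds = 0.04/0.96 = 1/24.
Combined Bayes factor of the evidence already in hand = 2.5 × 2.4 × 0.25 = 1.5.
Odds after that evidence = (1/24) × 1.5 = 0.0625.
Target odds = 17/3.
Need 2.4ⁿ ≥ 17/3 ÷ 0.0625 = 272/3.
2.4⁵ = 79.62624 falls short of 272/3 but 2.4⁶ = 2985984/15625 reaches it, so n = 6.

6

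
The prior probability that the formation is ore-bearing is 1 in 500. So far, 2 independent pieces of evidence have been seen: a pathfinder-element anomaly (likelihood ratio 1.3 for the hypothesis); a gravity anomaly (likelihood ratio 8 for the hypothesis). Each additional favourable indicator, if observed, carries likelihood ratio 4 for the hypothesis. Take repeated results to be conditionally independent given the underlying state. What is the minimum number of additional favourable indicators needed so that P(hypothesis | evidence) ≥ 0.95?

Prior odds = 0.002/0.998 = 1/499.
Combined Bayes factor of the evidence already in hand = 1.3 × 8 = 10.4.
Odds after that evidence = (1/499) × 10.4 = 52/2495.
Target odds = 0.95/0.05 = 19.
Need 4ⁿ ≥ 19 ÷ (52/2495) = 47405/52.
4⁴ = 256 falls short of 47405/52 but 4⁵ = 1024 reaches it, so n = 5.

5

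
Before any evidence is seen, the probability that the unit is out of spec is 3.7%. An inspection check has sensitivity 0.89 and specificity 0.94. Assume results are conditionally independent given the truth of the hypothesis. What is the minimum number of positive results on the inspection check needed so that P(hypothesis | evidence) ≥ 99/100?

Prior odds = 0.037/0.963 = 37/963.
False-positive rate = 1 − 0.94 = 0.06; likelihood ratio of a positive = 0.89/0.06 = 89/6.
Target posterior odds = 0.99/0.01 = 99.
Need (37/963) × (89/6)ⁿ ≥ 99, i.e. (89/6)ⁿ ≥ 95337/37.
(89/6)² = 7921/36 falls short of 95337/37 but (89/6)³ = 704969/216 reaches it, so n = 3.

3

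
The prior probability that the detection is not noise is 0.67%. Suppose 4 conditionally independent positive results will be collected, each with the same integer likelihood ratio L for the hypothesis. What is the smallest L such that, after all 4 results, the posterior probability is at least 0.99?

Prior odds = 0.0067/0.9933 = 67/9933.
Target odds = 0.99/0.01 = 99.
Need L⁴ ≥ 99 ÷ (67/9933) = 983367/67.
11⁴ = 14641 < 983367/67 ≤ 20736 = 12⁴, so L = 12.

12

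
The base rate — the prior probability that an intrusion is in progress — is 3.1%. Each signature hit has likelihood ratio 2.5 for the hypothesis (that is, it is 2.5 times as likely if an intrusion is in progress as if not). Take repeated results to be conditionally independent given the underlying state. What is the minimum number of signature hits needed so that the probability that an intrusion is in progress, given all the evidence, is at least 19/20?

Prior odds: 0.031 ÷ 0.969 = 31/969.
Likelihood ratio per signature hit = 2.5.
Target odds: 0.95 ÷ 0.05 = 19.
Need (31/969) × 2.5ⁿ ≥ 19, i.e. 2.5ⁿ ≥ 18411/31.
2.5⁶ = 244.140625 falls short of 18411/31 but 2.5⁷ = 610.3515625 reaches it, so n = 7.

7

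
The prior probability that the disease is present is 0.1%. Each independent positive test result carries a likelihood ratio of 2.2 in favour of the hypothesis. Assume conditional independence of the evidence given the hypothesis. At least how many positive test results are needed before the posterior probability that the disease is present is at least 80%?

11

Prior odds: 0.001 ÷ 0.999 = 1/999.
Likelihood ratio per positive test result = 2.2.
Target posterior odds = 0.8/0.2 = 4.
Require 2.2ⁿ ≥ 4 ÷ (1/999) = 3996.
2.2¹⁰ ≈2655.99 falls short of 3996 but 2.2¹¹ ≈5843.18 reaches it, so n = 11.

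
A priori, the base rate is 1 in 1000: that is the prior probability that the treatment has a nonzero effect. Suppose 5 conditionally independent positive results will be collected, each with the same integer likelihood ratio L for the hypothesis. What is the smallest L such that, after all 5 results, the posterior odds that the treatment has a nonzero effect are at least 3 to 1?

Prior odds = 0.001/0.999 = 1/999.
Target odds = 3.
Need L⁵ ≥ 3 ÷ (1/999) = 2997.
4⁵ = 1024 < 2997 ≤ 3125 = 5⁵, so L = 5.

5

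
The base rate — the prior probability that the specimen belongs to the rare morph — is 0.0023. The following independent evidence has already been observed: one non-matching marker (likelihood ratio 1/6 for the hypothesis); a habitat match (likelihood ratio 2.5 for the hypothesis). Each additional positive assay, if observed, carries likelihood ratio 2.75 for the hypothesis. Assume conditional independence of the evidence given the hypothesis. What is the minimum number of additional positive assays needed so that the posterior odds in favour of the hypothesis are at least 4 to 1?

9

Prior odds = 0.0023/0.9977 = 23/9977.
Combined Bayes factor of the evidence already in hand = (1/6) × 2.5 = 5/12.
Odds after that evidence = (23/9977) × 5/12 = 115/119724.
Target odds = 4.
Need 2.75ⁿ ≥ 4 ÷ (115/119724) = 478896/115.
2.75⁸ = 214358881/65536 falls short of 478896/115 but 2.75⁹ ≈8994.86 reaches it, so n = 9.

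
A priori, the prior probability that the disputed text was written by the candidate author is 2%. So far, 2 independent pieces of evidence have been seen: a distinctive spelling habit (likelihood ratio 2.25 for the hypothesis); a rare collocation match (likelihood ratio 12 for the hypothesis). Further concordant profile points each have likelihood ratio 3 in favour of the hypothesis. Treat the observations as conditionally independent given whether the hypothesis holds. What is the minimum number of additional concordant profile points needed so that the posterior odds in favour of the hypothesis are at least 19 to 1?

Prior odds = 0.02/0.98 = 1/49.
Combined Bayes factor of the evidence already in hand = 2.25 × 12 = 27.
Odds after that evidence = (1/49) × 27 = 27/49.
Target odds = 19.
Need 3ⁿ ≥ 19 ÷ (27/49) = 931/27.
3³ = 27 falls short of 931/27 but 3⁴ = 81 reaches it, so n = 4.

4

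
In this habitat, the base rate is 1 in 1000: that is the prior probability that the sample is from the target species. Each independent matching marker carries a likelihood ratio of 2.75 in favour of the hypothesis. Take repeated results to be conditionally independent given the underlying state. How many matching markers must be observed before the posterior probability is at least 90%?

Prior odds: 0.001 ÷ 0.999 = 1/999.
Likelihood ratio per matching marker = 2.75.
Target posterior odds = 0.9/0.1 = 9.
Need (1/999) × 2.75ⁿ ≥ 9, i.e. 2.75ⁿ ≥ 8991.
2.75⁸ = 214358881/65536 falls short of 8991 but 2.75⁹ ≈8994.86 reaches it, so n = 9.

9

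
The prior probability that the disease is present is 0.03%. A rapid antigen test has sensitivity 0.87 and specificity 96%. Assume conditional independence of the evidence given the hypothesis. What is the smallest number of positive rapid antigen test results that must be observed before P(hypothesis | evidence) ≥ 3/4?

3

Prior odds = 0.0003/0.9997 = 3/9997.
False-positive rate = 1 − 0.96 = 0.04; likelihood ratio of a positive = 0.87/0.04 = 21.75.
Target posterior odds = 0.75/0.25 = 3.
Require 21.75ⁿ ≥ 3 ÷ (3/9997) = 9997.
21.75² = 473.0625 falls short of 9997 but 21.75³ = 658503/64 reaches it, so n = 3.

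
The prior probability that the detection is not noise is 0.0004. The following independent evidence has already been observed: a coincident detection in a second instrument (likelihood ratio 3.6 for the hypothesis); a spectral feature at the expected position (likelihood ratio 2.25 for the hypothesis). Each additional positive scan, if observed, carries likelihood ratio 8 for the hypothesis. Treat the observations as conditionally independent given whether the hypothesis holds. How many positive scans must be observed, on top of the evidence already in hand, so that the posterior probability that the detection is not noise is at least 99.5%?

Prior odds = 0.0004/0.9996 = 1/2499.
Combined Bayes factor of the evidence already in hand = 3.6 × 2.25 = 8.1.
Odds after that evidence = (1/2499) × 8.1 = 27/8330.
Target odds = 0.995/0.005 = 199.
Need 8ⁿ ≥ 199 ÷ (27/8330) = 1657670/27.
8⁵ = 32768 falls short of 1657670/27 but 8⁶ = 262144 reaches it, so n = 6.

6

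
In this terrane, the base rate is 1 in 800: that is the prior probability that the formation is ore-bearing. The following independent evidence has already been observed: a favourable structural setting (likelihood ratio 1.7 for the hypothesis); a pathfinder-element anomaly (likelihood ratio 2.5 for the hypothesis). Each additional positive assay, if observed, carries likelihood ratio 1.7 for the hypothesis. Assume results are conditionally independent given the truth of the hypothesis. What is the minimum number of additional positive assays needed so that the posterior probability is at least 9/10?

Prior odds = 0.00125/0.99875 = 1/799.
Combined Bayes factor of the evidence already in hand = 1.7 × 2.5 = 4.25.
Odds after that evidence = (1/799) × 4.25 = 1/188.
Target odds = 0.9/0.1 = 9.
Need 1.7ⁿ ≥ 9 ÷ (1/188) = 1692.
1.7¹⁴ ≈1683.78 falls short of 1692 but 1.7¹⁵ ≈2862.42 reaches it, so n = 15.

15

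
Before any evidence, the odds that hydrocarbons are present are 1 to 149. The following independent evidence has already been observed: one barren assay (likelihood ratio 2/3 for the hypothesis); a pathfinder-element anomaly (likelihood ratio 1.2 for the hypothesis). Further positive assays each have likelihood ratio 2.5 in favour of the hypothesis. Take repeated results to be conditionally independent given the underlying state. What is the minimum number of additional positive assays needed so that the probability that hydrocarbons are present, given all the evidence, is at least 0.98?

Prior odds = 1/149.
Combined Bayes factor of the evidence already in hand = (2/3) × 1.2 = 0.8.
Odds after that evidence = (1/149) × 0.8 = 4/745.
Target odds = 0.98/0.02 = 49.
Need 2.5ⁿ ≥ 49 ÷ (4/745) = 9126.25.
2.5⁹ = 1953125/512 falls short of 9126.25 but 2.5¹⁰ = 9765625/1024 reaches it, so n = 10.

10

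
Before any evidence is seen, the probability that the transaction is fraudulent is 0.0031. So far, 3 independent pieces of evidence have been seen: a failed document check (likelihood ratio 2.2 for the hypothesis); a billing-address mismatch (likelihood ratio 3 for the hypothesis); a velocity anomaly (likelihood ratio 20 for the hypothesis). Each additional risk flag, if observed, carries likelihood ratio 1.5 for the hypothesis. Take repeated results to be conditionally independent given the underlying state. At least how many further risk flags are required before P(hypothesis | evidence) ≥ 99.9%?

20

Prior odds = 0.0031/0.9969 = 31/9969.
Combined Bayes factor of the evidence already in hand = 2.2 × 3 × 20 = 132.
Odds after that evidence = (31/9969) × 132 = 1364/3323.
Target odds = 0.999/0.001 = 999.
Need 1.5ⁿ ≥ 999 ÷ (1364/3323) = 3319677/1364.
1.5¹⁹ ≈2216.84 falls short of 3319677/1364 but 1.5²⁰ ≈3325.26 reaches it, so n = 20.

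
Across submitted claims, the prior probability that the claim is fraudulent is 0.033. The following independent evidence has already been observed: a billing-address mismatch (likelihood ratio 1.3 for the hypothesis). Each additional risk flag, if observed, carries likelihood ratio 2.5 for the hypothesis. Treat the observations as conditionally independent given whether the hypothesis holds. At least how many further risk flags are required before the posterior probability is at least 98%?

Prior odds = 0.033/0.967 = 33/967.
Bayes factor of the evidence already in hand = 1.3.
Odds after that evidence = (33/967) × 1.3 = 429/9670.
Target odds = 0.98/0.02 = 49.
Need 2.5ⁿ ≥ 49 ÷ (429/9670) = 473830/429.
2.5⁷ = 610.3515625 falls short of 473830/429 but 2.5⁸ = 390625/256 reaches it, so n = 8.

8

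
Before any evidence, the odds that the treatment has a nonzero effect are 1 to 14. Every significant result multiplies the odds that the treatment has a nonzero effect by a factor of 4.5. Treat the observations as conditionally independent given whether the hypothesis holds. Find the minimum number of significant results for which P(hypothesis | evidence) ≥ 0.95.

4

Prior odds = 1/14.
Likelihood ratio per significant result = 4.5.
Target odds: 0.95 ÷ 0.05 = 19.
Require 4.5ⁿ ≥ 19 ÷ (1/14) = 266.
4.5³ = 91.125 falls short of 266 but 4.5⁴ = 410.0625 reaches it, so n = 4.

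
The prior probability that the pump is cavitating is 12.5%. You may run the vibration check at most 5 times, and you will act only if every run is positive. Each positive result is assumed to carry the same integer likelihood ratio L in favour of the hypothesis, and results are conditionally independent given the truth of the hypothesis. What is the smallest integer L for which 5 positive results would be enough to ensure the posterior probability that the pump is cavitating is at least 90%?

3

Prior odds = 0.125/0.875 = 1/7.
Target odds = 0.9/0.1 = 9.
Need L⁵ ≥ 9 ÷ (1/7) = 63.
2⁵ = 32 < 63 ≤ 243 = 3⁵, so L = 3.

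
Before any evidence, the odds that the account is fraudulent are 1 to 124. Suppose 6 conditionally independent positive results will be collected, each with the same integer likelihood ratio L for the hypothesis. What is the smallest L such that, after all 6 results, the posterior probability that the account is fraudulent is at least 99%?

5

Prior odds = 1/124.
Target odds = 0.99/0.01 = 99.
Need L⁶ ≥ 99 ÷ (1/124) = 12276.
4⁶ = 4096 < 12276 ≤ 15625 = 5⁶, so L = 5.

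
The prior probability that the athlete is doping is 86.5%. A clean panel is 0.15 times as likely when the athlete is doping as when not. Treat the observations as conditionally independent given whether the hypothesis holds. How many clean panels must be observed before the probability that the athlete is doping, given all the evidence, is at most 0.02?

Prior odds = 0.865/0.135 = 173/27.
Likelihood ratio per clean panel = 0.15.
Target posterior odds = 0.02/0.98 = 1/49.
Require 0.15ⁿ ≤ 1/49 ÷ (173/27) = 27/8477.
0.15³ = 0.003375 is still above 27/8477 but 0.15⁴ = 81/160000 is at or below it, so n = 4.

4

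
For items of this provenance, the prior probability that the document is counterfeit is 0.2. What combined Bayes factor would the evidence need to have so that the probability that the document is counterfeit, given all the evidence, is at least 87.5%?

Prior odds = 0.2/0.8 = 0.25.
Target odds = 0.875/0.125 = 7.
Required Bayes factor = 7 ÷ 0.25 = 28.

28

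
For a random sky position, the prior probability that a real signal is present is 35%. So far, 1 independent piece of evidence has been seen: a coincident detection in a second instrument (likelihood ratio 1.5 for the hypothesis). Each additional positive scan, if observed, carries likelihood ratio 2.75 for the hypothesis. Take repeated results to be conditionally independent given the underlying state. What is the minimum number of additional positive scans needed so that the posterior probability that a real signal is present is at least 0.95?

Prior odds = 0.35/0.65 = 7/13.
Bayes factor of the evidence already in hand = 1.5.
Odds after that evidence = (7/13) × 1.5 = 21/26.
Target odds = 0.95/0.05 = 19.
Need 2.75ⁿ ≥ 19 ÷ (21/26) = 494/21.
2.75³ = 20.796875 falls short of 494/21 but 2.75⁴ = 57.19140625 reaches it, so n = 4.

4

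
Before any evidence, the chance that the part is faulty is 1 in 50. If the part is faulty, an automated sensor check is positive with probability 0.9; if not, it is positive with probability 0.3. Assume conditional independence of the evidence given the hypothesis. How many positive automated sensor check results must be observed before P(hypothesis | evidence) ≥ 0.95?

Prior odds = 0.02/0.98 = 1/49.
Likelihood ratio of a positive = 0.9/0.3 = 3.
Target odds: 0.95 ÷ 0.05 = 19.
Require 3ⁿ ≥ 19 ÷ (1/49) = 931.
3⁶ = 729 falls short of 931 but 3⁷ = 2187 reaches it, so n = 7.

7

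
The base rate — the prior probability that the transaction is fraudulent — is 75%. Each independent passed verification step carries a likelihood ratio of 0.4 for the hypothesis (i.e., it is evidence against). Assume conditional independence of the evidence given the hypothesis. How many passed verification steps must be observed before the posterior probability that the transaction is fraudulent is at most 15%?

4

Prior odds: 0.75 ÷ 0.25 = 3.
Likelihood ratio per passed verification step = 0.4.
Target posterior odds = 0.15/0.85 = 3/17.
Require 0.4ⁿ ≤ 3/17 ÷ 3 = 1/17.
0.4³ = 0.064 is still above 1/17 but 0.4⁴ = 0.0256 is at or below it, so n = 4.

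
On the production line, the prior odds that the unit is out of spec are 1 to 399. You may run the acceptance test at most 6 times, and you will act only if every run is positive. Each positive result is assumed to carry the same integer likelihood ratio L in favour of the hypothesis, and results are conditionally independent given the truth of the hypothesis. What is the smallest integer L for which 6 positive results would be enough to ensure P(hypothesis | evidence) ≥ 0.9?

4

Prior odds = 1/399.
Target odds = 0.9/0.1 = 9.
Need L⁶ ≥ 9 ÷ (1/399) = 3591.
3⁶ = 729 < 3591 ≤ 4096 = 4⁶, so L = 4.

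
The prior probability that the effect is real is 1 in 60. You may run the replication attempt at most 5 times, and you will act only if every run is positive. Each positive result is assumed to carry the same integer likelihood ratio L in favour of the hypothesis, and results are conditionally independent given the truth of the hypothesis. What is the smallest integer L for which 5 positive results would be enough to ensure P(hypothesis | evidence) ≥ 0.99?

6

Prior odds = (1/60)/(59/60) = 1/59.
Target odds = 0.99/0.01 = 99.
Need L⁵ ≥ 99 ÷ (1/59) = 5841.
5⁵ = 3125 < 5841 ≤ 7776 = 6⁵, so L = 6.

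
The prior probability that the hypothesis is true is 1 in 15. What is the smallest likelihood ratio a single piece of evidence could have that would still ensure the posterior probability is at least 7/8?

Prior odds = (1/15)/(14/15) = 1/14.
Target odds = 0.875/0.125 = 7.
Required Bayes factor = 7 ÷ (1/14) = 98.

98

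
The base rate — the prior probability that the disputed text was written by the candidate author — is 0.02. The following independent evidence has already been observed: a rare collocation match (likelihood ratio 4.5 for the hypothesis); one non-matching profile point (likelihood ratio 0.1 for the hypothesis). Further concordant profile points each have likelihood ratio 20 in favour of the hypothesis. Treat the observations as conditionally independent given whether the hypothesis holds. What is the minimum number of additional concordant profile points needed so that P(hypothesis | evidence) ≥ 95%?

Prior odds = 0.02/0.98 = 1/49.
Combined Bayes factor of the evidence already in hand = 4.5 × 0.1 = 0.45.
Odds after that evidence = (1/49) × 0.45 = 9/980.
Target odds = 0.95/0.05 = 19.
Need 20ⁿ ≥ 19 ÷ (9/980) = 18620/9.
20² = 400 falls short of 18620/9 but 20³ = 8000 reaches it, so n = 3.

3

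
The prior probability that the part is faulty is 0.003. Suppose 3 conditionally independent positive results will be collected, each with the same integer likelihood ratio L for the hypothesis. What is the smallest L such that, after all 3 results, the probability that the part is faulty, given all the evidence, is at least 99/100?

Prior odds = 0.003/0.997 = 3/997.
Target odds = 0.99/0.01 = 99.
Need L³ ≥ 99 ÷ (3/997) = 32901.
32³ = 32768 < 32901 ≤ 35937 = 33³, so L = 33.

33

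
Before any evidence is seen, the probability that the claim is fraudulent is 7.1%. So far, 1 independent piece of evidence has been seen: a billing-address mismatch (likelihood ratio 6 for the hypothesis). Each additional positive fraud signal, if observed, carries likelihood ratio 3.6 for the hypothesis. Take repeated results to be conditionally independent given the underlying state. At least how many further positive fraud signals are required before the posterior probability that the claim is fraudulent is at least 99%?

5

Prior odds = 0.071/0.929 = 71/929.
Bayes factor of the evidence already in hand = 6.
Odds after that evidence = (71/929) × 6 = 426/929.
Target odds = 0.99/0.01 = 99.
Need 3.6ⁿ ≥ 99 ÷ (426/929) = 30657/142.
3.6⁴ = 167.9616 falls short of 30657/142 but 3.6⁵ = 604.66176 reaches it, so n = 5.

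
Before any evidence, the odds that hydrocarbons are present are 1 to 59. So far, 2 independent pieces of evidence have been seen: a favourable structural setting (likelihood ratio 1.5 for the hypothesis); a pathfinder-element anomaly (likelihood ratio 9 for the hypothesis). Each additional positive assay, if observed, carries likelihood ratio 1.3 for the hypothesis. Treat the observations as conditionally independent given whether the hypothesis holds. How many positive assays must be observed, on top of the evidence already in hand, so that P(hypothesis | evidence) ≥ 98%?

21

Prior odds = 1/59.
Combined Bayes factor of the evidence already in hand = 1.5 × 9 = 13.5.
Odds after that evidence = (1/59) × 13.5 = 27/118.
Target odds = 0.98/0.02 = 49.
Need 1.3ⁿ ≥ 49 ÷ (27/118) = 5782/27.
1.3²⁰ ≈190.05 falls short of 5782/27 but 1.3²¹ ≈247.065 reaches it, so n = 21.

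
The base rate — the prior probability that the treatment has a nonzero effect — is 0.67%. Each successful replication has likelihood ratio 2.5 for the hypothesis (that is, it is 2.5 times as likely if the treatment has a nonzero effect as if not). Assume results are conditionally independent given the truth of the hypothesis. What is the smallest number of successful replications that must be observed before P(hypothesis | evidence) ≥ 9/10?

8

Prior odds = 0.0067/0.9933 = 67/9933.
Likelihood ratio per successful replication = 2.5.
Target posterior odds = 0.9/0.1 = 9.
Require 2.5ⁿ ≥ 9 ÷ (67/9933) = 89397/67.
2.5⁷ = 610.3515625 falls short of 89397/67 but 2.5⁸ = 390625/256 reaches it, so n = 8.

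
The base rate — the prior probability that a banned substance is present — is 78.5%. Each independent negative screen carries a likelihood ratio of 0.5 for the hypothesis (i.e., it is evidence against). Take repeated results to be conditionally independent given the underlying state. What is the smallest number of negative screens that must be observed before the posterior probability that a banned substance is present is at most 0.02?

Prior odds: 0.785 ÷ 0.215 = 157/43.
Likelihood ratio per negative screen = 0.5.
Target odds: 0.02 ÷ 0.98 = 1/49.
Need (157/43) × 0.5ⁿ ≤ 1/49, i.e. 0.5ⁿ ≤ 43/7693.
0.5⁷ = 0.0078125 is still above 43/7693 but 0.5⁸ = 0.00390625 is at or below it, so n = 8.

8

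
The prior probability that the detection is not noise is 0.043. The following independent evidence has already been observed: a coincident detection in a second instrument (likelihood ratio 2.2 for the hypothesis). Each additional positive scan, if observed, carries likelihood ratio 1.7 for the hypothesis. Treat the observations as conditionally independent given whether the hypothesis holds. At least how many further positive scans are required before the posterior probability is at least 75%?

7

Prior odds = 0.043/0.957 = 43/957.
Bayes factor of the evidence already in hand = 2.2.
Odds after that evidence = (43/957) × 2.2 = 43/435.
Target odds = 0.75/0.25 = 3.
Need 1.7ⁿ ≥ 3 ÷ (43/435) = 1305/43.
1.7⁶ = 24137569/1000000 falls short of 1305/43 but 1.7⁷ = 410338673/10000000 reaches it, so n = 7.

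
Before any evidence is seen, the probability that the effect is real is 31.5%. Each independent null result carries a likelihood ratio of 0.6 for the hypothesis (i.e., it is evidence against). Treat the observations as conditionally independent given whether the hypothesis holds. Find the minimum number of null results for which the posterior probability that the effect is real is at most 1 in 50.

7

Prior odds = 0.315/0.685 = 63/137.
Likelihood ratio per null result = 0.6.
Target posterior odds = 0.02/0.98 = 1/49.
Need (63/137) × 0.6ⁿ ≤ 1/49, i.e. 0.6ⁿ ≤ 137/3087.
0.6⁶ = 729/15625 is still above 137/3087 but 0.6⁷ = 2187/78125 is at or below it, so n = 7.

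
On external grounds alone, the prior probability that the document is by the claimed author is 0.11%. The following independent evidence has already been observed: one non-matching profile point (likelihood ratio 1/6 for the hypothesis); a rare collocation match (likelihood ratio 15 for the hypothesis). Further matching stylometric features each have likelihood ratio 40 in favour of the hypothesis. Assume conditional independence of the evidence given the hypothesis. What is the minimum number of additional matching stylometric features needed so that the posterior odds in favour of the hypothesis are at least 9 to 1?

Prior odds = 0.0011/0.9989 = 11/9989.
Combined Bayes factor of the evidence already in hand = (1/6) × 15 = 2.5.
Odds after that evidence = (11/9989) × 2.5 = 55/19978.
Target odds = 9.
Need 40ⁿ ≥ 9 ÷ (55/19978) = 179802/55.
40² = 1600 falls short of 179802/55 but 40³ = 64000 reaches it, so n = 3.

3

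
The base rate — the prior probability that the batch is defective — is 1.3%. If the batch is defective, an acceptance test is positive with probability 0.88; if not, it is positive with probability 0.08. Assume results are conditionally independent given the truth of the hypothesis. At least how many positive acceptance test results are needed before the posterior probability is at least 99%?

Prior odds: 0.013 ÷ 0.987 = 13/987.
Likelihood ratio of a positive = 0.88/0.08 = 11.
Target odds: 0.99 ÷ 0.01 = 99.
Need (13/987) × 11ⁿ ≥ 99, i.e. 11ⁿ ≥ 97713/13.
11³ = 1331 falls short of 97713/13 but 11⁴ = 14641 reaches it, so n = 4.

4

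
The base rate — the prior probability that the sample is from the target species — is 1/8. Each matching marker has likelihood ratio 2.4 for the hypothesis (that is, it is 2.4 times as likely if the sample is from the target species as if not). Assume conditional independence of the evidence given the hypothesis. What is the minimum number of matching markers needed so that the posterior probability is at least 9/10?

5

Prior odds: 0.125 ÷ 0.875 = 1/7.
Likelihood ratio per matching marker = 2.4.
Target odds: 0.9 ÷ 0.1 = 9.
Require 2.4ⁿ ≥ 9 ÷ (1/7) = 63.
2.4⁴ = 33.1776 falls short of 63 but 2.4⁵ = 79.62624 reaches it, so n = 5.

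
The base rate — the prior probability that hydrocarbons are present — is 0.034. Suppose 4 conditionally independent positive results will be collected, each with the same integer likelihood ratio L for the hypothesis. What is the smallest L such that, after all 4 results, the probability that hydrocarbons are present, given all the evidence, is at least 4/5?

4

Prior odds = 0.034/0.966 = 17/483.
Target odds = 0.8/0.2 = 4.
Need L⁴ ≥ 4 ÷ (17/483) = 1932/17.
3⁴ = 81 < 1932/17 ≤ 256 = 4⁴, so L = 4.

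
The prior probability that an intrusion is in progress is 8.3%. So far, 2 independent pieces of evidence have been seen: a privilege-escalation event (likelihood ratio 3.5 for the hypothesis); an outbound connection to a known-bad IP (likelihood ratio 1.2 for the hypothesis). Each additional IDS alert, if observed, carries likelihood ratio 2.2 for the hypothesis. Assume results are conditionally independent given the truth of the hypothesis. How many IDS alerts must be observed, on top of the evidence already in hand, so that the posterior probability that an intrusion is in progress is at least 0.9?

5

Prior odds = 0.083/0.917 = 83/917.
Combined Bayes factor of the evidence already in hand = 3.5 × 1.2 = 4.2.
Odds after that evidence = (83/917) × 4.2 = 249/655.
Target odds = 0.9/0.1 = 9.
Need 2.2ⁿ ≥ 9 ÷ (249/655) = 1965/83.
2.2⁴ = 23.4256 falls short of 1965/83 but 2.2⁵ = 51.53632 reaches it, so n = 5.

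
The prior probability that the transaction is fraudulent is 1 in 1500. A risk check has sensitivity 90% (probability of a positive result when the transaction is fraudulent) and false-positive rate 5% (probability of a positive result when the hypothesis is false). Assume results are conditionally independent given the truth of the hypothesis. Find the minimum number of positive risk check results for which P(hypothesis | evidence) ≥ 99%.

Prior odds: (1/1500) ÷ (1499/1500) = 1/1499.
Likelihood ratio of a positive result = 0.9/0.05 = 18.
Target odds: 0.99 ÷ 0.01 = 99.
Require 18ⁿ ≥ 99 ÷ (1/1499) = 148401.
18⁴ = 104976 falls short of 148401 but 18⁵ = 1889568 reaches it, so n = 5.

5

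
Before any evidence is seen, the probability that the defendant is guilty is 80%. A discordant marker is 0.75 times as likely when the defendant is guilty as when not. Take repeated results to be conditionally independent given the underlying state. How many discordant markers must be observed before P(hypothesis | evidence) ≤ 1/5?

10

Prior odds = 0.8/0.2 = 4.
Likelihood ratio per discordant marker = 0.75.
Target posterior odds = 0.2/0.8 = 0.25.
Require 0.75ⁿ ≤ 0.25 ÷ 4 = 0.0625.
0.75⁹ = 19683/262144 is still above 0.0625 but 0.75¹⁰ = 59049/1048576 is at or below it, so n = 10.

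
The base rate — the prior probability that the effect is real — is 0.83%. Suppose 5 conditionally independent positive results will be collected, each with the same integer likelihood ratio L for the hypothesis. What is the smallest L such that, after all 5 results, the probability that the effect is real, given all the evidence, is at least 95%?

Prior odds = 0.0083/0.9917 = 83/9917.
Target odds = 0.95/0.05 = 19.
Need L⁵ ≥ 19 ÷ (83/9917) = 188423/83.
4⁵ = 1024 < 188423/83 ≤ 3125 = 5⁵, so L = 5.

5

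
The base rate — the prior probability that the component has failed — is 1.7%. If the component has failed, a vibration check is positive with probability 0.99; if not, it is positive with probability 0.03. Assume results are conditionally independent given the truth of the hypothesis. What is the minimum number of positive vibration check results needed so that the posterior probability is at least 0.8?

Prior odds = 0.017/0.983 = 17/983.
Likelihood ratio of a positive = 0.99/0.03 = 33.
Target posterior odds = 0.8/0.2 = 4.
Need (17/983) × 33ⁿ ≥ 4, i.e. 33ⁿ ≥ 3932/17.
33¹ = 33 falls short of 3932/17 but 33² = 1089 reaches it, so n = 2.

2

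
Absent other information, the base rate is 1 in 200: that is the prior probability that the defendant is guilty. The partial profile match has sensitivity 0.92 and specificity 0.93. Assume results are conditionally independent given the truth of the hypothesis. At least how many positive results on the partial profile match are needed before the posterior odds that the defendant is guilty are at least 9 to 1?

Prior odds = 0.005/0.995 = 1/199.
False-positive rate = 1 − 0.93 = 0.07; likelihood ratio of a positive = 0.92/0.07 = 92/7.
Target odds = 9.
Need (1/199) × (92/7)ⁿ ≥ 9, i.e. (92/7)ⁿ ≥ 1791.
(92/7)² = 8464/49 falls short of 1791 but (92/7)³ = 778688/343 reaches it, so n = 3.

3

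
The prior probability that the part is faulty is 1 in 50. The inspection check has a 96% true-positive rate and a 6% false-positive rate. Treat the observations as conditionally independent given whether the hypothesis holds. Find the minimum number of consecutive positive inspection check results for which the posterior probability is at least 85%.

Prior odds: 0.02 ÷ 0.98 = 1/49.
Likelihood ratio of a positive result = 0.96/0.06 = 16.
Target odds: 0.85 ÷ 0.15 = 17/3.
Need (1/49) × 16ⁿ ≥ 17/3, i.e. 16ⁿ ≥ 833/3.
16² = 256 falls short of 833/3 but 16³ = 4096 reaches it, so n = 3.

3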